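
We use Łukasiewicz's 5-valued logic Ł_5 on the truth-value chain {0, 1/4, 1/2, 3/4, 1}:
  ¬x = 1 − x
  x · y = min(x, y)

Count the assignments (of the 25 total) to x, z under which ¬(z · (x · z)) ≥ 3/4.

16

value 1: 9 assignments (counts)
value 3/4: 7 assignments (counts)
value 1/2: 5 assignments
value 1/4: 3 assignments
value 0: 1 assignment
So 16 of the 25 assignments meet the threshold.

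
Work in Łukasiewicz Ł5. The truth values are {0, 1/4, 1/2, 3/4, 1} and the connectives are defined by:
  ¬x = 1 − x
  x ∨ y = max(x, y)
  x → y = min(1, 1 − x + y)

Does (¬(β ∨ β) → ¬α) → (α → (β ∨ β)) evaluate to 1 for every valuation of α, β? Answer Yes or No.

At α = 0, β = 1/4, for instance:
β ∨ β = 1/4 ∨ 1/4 = 1/4
¬(β ∨ β) = ¬1/4 = 3/4
¬α = ¬0 = 1
¬(β ∨ β) → ¬α = 3/4 → 1 = 1
α → (β ∨ β) = 0 → 1/4 = 1
(¬(β ∨ β) → ¬α) → (α → (β ∨ β)) = 1 → 1 = 1
and checking the remaining 24 assignments likewise gives ≥ 1 in every case.

Yes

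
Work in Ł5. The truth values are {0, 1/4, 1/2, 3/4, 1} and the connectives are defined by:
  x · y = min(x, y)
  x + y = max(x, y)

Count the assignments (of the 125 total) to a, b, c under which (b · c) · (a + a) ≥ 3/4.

8

value 1: 1 assignment (counts)
value 3/4: 7 assignments (counts)
value 1/2: 19 assignments
value 1/4: 37 assignments
value 0: 61 assignments
So 8 of the 125 assignments meet the threshold.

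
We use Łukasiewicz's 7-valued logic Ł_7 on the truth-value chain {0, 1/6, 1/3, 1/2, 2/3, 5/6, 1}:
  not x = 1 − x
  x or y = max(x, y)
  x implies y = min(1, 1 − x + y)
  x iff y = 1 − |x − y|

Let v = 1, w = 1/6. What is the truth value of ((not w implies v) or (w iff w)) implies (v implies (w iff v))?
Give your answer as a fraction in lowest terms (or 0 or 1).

1/6

not w = not 1/6 = 5/6
not w implies v = 5/6 implies 1 = 1
w iff w = 1/6 iff 1/6 = 1
(not w implies v) or (w iff w) = 1 or 1 = 1
w iff v = 1/6 iff 1 = 1/6
v implies (w iff v) = 1 implies 1/6 = 1/6
((not w implies v) or (w iff w)) implies (v implies (w iff v)) = 1 implies 1/6 = 1/6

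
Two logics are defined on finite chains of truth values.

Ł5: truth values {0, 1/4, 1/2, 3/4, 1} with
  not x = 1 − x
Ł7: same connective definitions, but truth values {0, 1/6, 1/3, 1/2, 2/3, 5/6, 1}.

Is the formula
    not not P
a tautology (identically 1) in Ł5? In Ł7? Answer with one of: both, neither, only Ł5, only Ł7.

neither

In Ł5: at P = 0 the value is 0 — not a tautology.
In Ł7: at P = 0 the value is 0 — not a tautology.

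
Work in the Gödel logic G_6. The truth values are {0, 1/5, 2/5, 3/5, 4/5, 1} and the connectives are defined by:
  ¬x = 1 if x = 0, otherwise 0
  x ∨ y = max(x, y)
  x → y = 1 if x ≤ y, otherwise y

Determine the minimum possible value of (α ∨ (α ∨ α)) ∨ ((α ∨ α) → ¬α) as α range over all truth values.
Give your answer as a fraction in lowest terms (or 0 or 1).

Take α = 1/5:
α ∨ α = 1/5 ∨ 1/5 = 1/5
α ∨ (α ∨ α) = 1/5 ∨ 1/5 = 1/5
α ∨ α = 1/5 ∨ 1/5 = 1/5
¬α = ¬1/5 = 0
(α ∨ α) → ¬α = 1/5 → 0 = 0
(α ∨ (α ∨ α)) ∨ ((α ∨ α) → ¬α) = 1/5 ∨ 0 = 1/5
No assignment yields a value below 1/5, so this is the minimum.

1/5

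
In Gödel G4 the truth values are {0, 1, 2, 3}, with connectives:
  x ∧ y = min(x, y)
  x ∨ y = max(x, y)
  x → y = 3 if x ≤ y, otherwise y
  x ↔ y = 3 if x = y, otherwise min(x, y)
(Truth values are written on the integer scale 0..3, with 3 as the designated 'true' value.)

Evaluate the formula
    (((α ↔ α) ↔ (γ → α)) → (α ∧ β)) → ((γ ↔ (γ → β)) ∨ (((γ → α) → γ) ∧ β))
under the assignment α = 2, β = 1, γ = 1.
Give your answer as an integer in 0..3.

3

α ↔ α = 2 ↔ 2 = 3
γ → α = 1 → 2 = 3
(α ↔ α) ↔ (γ → α) = 3 ↔ 3 = 3
α ∧ β = 2 ∧ 1 = 1
((α ↔ α) ↔ (γ → α)) → (α ∧ β) = 3 → 1 = 1
γ → β = 1 → 1 = 3
γ ↔ (γ → β) = 1 ↔ 3 = 1
γ → α = 1 → 2 = 3
(γ → α) → γ = 3 → 1 = 1
((γ → α) → γ) ∧ β = 1 ∧ 1 = 1
(γ ↔ (γ → β)) ∨ (((γ → α) → γ) ∧ β) = 1 ∨ 1 = 1
(((α ↔ α) ↔ (γ → α)) → (α ∧ β)) → ((γ ↔ (γ → β)) ∨ (((γ → α) → γ) ∧ β)) = 1 → 1 = 3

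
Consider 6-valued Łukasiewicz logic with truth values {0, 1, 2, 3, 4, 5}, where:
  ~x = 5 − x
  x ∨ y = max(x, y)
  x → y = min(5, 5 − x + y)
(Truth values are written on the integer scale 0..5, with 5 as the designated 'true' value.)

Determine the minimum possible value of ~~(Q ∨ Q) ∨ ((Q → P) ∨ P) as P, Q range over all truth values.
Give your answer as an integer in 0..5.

Take P = 0, Q = 2:
Q ∨ Q = 2 ∨ 2 = 2
~(Q ∨ Q) = ~2 = 3
~~(Q ∨ Q) = ~3 = 2
Q → P = 2 → 0 = 3
(Q → P) ∨ P = 3 ∨ 0 = 3
~~(Q ∨ Q) ∨ ((Q → P) ∨ P) = 2 ∨ 3 = 3
No assignment yields a value below 3, so this is the minimum.

3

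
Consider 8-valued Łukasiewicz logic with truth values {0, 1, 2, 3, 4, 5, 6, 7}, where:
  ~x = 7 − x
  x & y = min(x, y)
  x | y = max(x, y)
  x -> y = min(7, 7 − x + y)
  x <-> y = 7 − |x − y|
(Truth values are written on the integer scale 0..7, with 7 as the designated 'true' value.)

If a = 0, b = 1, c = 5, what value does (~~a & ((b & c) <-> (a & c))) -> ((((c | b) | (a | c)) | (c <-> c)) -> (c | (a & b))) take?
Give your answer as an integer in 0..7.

7

~a = ~0 = 7
~~a = ~7 = 0
b & c = 1 & 5 = 1
a & c = 0 & 5 = 0
(b & c) <-> (a & c) = 1 <-> 0 = 6
~~a & ((b & c) <-> (a & c)) = 0 & 6 = 0
c | b = 5 | 1 = 5
a | c = 0 | 5 = 5
(c | b) | (a | c) = 5 | 5 = 5
c <-> c = 5 <-> 5 = 7
((c | b) | (a | c)) | (c <-> c) = 5 | 7 = 7
a & b = 0 & 1 = 0
c | (a & b) = 5 | 0 = 5
(((c | b) | (a | c)) | (c <-> c)) -> (c | (a & b)) = 7 -> 5 = 5
(~~a & ((b & c) <-> (a & c))) -> ((((c | b) | (a | c)) | (c <-> c)) -> (c | (a & b))) = 0 -> 5 = 7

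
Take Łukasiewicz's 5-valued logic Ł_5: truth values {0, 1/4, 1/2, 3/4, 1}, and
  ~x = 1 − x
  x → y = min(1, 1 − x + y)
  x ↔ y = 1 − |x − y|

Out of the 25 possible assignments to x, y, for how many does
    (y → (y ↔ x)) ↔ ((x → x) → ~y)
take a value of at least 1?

value 1: 6 assignments (counts)
value 3/4: 7 assignments
value 1/2: 7 assignments
value 1/4: 4 assignments
value 0: 1 assignment
So 6 of the 25 assignments meet the threshold.

6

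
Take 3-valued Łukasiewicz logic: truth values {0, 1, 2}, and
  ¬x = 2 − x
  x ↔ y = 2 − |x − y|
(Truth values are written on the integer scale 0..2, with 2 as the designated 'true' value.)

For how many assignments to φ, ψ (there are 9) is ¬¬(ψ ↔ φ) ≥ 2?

φ = 0, ψ = 0 ↦ 2  ≥
φ = 0, ψ = 1 ↦ 1  <
φ = 0, ψ = 2 ↦ 0  <
φ = 1, ψ = 0 ↦ 1  <
φ = 1, ψ = 1 ↦ 2  ≥
φ = 1, ψ = 2 ↦ 1  <
φ = 2, ψ = 0 ↦ 0  <
φ = 2, ψ = 1 ↦ 1  <
φ = 2, ψ = 2 ↦ 2  ≥
So 3 of the 9 assignments meet the threshold.

3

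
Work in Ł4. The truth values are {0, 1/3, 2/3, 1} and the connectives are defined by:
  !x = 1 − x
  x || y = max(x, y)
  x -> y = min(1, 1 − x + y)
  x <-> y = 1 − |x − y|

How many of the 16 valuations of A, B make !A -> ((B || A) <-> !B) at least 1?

9

A = 0, B = 0 ↦ 0  <
A = 0, B = 1/3 ↦ 2/3  <
A = 0, B = 2/3 ↦ 2/3  <
A = 0, B = 1 ↦ 0  <
A = 1/3, B = 0 ↦ 2/3  <
A = 1/3, B = 1/3 ↦ 1  ≥
A = 1/3, B = 2/3 ↦ 1  ≥
A = 1/3, B = 1 ↦ 1/3  <
A = 2/3, B = 0 ↦ 1  ≥
A = 2/3, B = 1/3 ↦ 1  ≥
A = 2/3, B = 2/3 ↦ 1  ≥
A = 2/3, B = 1 ↦ 2/3  <
A = 1, B = 0 ↦ 1  ≥
A = 1, B = 1/3 ↦ 1  ≥
A = 1, B = 2/3 ↦ 1  ≥
A = 1, B = 1 ↦ 1  ≥
So 9 of the 16 assignments meet the threshold.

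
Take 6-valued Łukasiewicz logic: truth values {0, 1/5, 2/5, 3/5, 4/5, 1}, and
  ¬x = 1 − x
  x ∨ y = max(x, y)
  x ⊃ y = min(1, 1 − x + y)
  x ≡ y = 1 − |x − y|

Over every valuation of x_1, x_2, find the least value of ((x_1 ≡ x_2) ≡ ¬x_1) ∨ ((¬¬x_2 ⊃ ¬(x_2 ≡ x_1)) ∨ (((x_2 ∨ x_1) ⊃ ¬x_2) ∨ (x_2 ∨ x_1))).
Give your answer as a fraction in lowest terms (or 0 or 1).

Take x_1 = 1/5, x_2 = 3/5:
x_1 ≡ x_2 = 1/5 ≡ 3/5 = 3/5
¬x_1 = ¬1/5 = 4/5
(x_1 ≡ x_2) ≡ ¬x_1 = 3/5 ≡ 4/5 = 4/5
¬x_2 = ¬3/5 = 2/5
¬¬x_2 = ¬2/5 = 3/5
x_2 ≡ x_1 = 3/5 ≡ 1/5 = 3/5
¬(x_2 ≡ x_1) = ¬3/5 = 2/5
¬¬x_2 ⊃ ¬(x_2 ≡ x_1) = 3/5 ⊃ 2/5 = 4/5
x_2 ∨ x_1 = 3/5 ∨ 1/5 = 3/5
¬x_2 = ¬3/5 = 2/5
(x_2 ∨ x_1) ⊃ ¬x_2 = 3/5 ⊃ 2/5 = 4/5
x_2 ∨ x_1 = 3/5 ∨ 1/5 = 3/5
((x_2 ∨ x_1) ⊃ ¬x_2) ∨ (x_2 ∨ x_1) = 4/5 ∨ 3/5 = 4/5
(¬¬x_2 ⊃ ¬(x_2 ≡ x_1)) ∨ (((x_2 ∨ x_1) ⊃ ¬x_2) ∨ (x_2 ∨ x_1)) = 4/5 ∨ 4/5 = 4/5
((x_1 ≡ x_2) ≡ ¬x_1) ∨ ((¬¬x_2 ⊃ ¬(x_2 ≡ x_1)) ∨ (((x_2 ∨ x_1) ⊃ ¬x_2) ∨ (x_2 ∨ x_1))) = 4/5 ∨ 4/5 = 4/5
No assignment yields a value below 4/5, so this is the minimum.

4/5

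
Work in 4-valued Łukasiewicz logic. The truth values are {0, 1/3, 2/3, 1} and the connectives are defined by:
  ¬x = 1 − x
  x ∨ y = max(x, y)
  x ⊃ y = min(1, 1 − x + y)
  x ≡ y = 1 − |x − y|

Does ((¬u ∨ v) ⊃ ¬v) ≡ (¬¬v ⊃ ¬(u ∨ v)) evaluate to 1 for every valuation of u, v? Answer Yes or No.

Counterexample: take u = 0, v = 1/3.
¬u = ¬0 = 1
¬u ∨ v = 1 ∨ 1/3 = 1
¬v = ¬1/3 = 2/3
(¬u ∨ v) ⊃ ¬v = 1 ⊃ 2/3 = 2/3
¬v = ¬1/3 = 2/3
¬¬v = ¬2/3 = 1/3
u ∨ v = 0 ∨ 1/3 = 1/3
¬(u ∨ v) = ¬1/3 = 2/3
¬¬v ⊃ ¬(u ∨ v) = 1/3 ⊃ 2/3 = 1
((¬u ∨ v) ⊃ ¬v) ≡ (¬¬v ⊃ ¬(u ∨ v)) = 2/3 ≡ 1 = 2/3
This gives 2/3 ≠ 1.

No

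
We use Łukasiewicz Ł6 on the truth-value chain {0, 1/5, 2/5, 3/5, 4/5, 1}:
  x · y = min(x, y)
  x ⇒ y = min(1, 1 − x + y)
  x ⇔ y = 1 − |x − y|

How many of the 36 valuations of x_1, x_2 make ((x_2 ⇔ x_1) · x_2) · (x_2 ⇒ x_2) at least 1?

value 1: 1 assignment (counts)
value 4/5: 4 assignments
value 3/5: 7 assignments
value 2/5: 9 assignments
value 1/5: 8 assignments
value 0: 7 assignments
So 1 of the 36 assignments meets the threshold.

1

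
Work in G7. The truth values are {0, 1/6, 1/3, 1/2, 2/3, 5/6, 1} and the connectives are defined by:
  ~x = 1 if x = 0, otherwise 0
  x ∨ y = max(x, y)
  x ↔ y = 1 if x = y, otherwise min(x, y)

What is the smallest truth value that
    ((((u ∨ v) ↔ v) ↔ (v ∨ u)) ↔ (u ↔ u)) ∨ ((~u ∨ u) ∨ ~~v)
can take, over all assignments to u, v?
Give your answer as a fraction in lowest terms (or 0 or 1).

Take u = 1/6, v = 0:
u ∨ v = 1/6 ∨ 0 = 1/6
(u ∨ v) ↔ v = 1/6 ↔ 0 = 0
v ∨ u = 0 ∨ 1/6 = 1/6
((u ∨ v) ↔ v) ↔ (v ∨ u) = 0 ↔ 1/6 = 0
u ↔ u = 1/6 ↔ 1/6 = 1
(((u ∨ v) ↔ v) ↔ (v ∨ u)) ↔ (u ↔ u) = 0 ↔ 1 = 0
~u = ~1/6 = 0
~u ∨ u = 0 ∨ 1/6 = 1/6
~v = ~0 = 1
~~v = ~1 = 0
(~u ∨ u) ∨ ~~v = 1/6 ∨ 0 = 1/6
((((u ∨ v) ↔ v) ↔ (v ∨ u)) ↔ (u ↔ u)) ∨ ((~u ∨ u) ∨ ~~v) = 0 ∨ 1/6 = 1/6
No assignment yields a value below 1/6, so this is the minimum.

1/6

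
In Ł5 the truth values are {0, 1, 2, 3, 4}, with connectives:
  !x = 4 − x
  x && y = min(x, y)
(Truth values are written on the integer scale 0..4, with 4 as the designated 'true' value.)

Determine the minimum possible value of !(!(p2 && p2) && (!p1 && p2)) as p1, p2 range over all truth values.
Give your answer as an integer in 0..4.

2

Take p1 = 0, p2 = 2:
p2 && p2 = 2 && 2 = 2
!(p2 && p2) = !2 = 2
!p1 = !0 = 4
!p1 && p2 = 4 && 2 = 2
!(p2 && p2) && (!p1 && p2) = 2 && 2 = 2
!(!(p2 && p2) && (!p1 && p2)) = !2 = 2
No assignment yields a value below 2, so this is the minimum.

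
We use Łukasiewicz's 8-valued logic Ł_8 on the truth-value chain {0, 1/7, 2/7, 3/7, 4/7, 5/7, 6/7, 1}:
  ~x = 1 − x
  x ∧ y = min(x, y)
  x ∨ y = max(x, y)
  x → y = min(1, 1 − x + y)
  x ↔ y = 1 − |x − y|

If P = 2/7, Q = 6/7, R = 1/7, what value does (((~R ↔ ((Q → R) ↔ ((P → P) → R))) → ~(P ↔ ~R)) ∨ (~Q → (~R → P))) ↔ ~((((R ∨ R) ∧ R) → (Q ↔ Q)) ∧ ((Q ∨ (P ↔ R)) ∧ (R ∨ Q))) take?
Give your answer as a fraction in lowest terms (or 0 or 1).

~R = ~1/7 = 6/7
Q → R = 6/7 → 1/7 = 2/7
P → P = 2/7 → 2/7 = 1
(P → P) → R = 1 → 1/7 = 1/7
(Q → R) ↔ ((P → P) → R) = 2/7 ↔ 1/7 = 6/7
~R ↔ ((Q → R) ↔ ((P → P) → R)) = 6/7 ↔ 6/7 = 1
~R = ~1/7 = 6/7
P ↔ ~R = 2/7 ↔ 6/7 = 3/7
~(P ↔ ~R) = ~3/7 = 4/7
(~R ↔ ((Q → R) ↔ ((P → P) → R))) → ~(P ↔ ~R) = 1 → 4/7 = 4/7
~Q = ~6/7 = 1/7
~R = ~1/7 = 6/7
~R → P = 6/7 → 2/7 = 3/7
~Q → (~R → P) = 1/7 → 3/7 = 1
((~R ↔ ((Q → R) ↔ ((P → P) → R))) → ~(P ↔ ~R)) ∨ (~Q → (~R → P)) = 4/7 ∨ 1 = 1
R ∨ R = 1/7 ∨ 1/7 = 1/7
(R ∨ R) ∧ R = 1/7 ∧ 1/7 = 1/7
Q ↔ Q = 6/7 ↔ 6/7 = 1
((R ∨ R) ∧ R) → (Q ↔ Q) = 1/7 → 1 = 1
P ↔ R = 2/7 ↔ 1/7 = 6/7
Q ∨ (P ↔ R) = 6/7 ∨ 6/7 = 6/7
R ∨ Q = 1/7 ∨ 6/7 = 6/7
(Q ∨ (P ↔ R)) ∧ (R ∨ Q) = 6/7 ∧ 6/7 = 6/7
(((R ∨ R) ∧ R) → (Q ↔ Q)) ∧ ((Q ∨ (P ↔ R)) ∧ (R ∨ Q)) = 1 ∧ 6/7 = 6/7
~((((R ∨ R) ∧ R) → (Q ↔ Q)) ∧ ((Q ∨ (P ↔ R)) ∧ (R ∨ Q))) = ~6/7 = 1/7
(((~R ↔ ((Q → R) ↔ ((P → P) → R))) → ~(P ↔ ~R)) ∨ (~Q → (~R → P))) ↔ ~((((R ∨ R) ∧ R) → (Q ↔ Q)) ∧ ((Q ∨ (P ↔ R)) ∧ (R ∨ Q))) = 1 ↔ 1/7 = 1/7

1/7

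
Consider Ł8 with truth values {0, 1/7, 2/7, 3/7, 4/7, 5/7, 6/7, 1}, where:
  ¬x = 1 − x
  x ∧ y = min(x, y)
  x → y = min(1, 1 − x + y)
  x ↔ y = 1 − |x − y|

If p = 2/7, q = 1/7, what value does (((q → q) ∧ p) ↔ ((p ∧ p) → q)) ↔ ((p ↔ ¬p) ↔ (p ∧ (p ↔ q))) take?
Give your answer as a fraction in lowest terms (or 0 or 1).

5/7

q → q = 1/7 → 1/7 = 1
(q → q) ∧ p = 1 ∧ 2/7 = 2/7
p ∧ p = 2/7 ∧ 2/7 = 2/7
(p ∧ p) → q = 2/7 → 1/7 = 6/7
((q → q) ∧ p) ↔ ((p ∧ p) → q) = 2/7 ↔ 6/7 = 3/7
¬p = ¬2/7 = 5/7
p ↔ ¬p = 2/7 ↔ 5/7 = 4/7
p ↔ q = 2/7 ↔ 1/7 = 6/7
p ∧ (p ↔ q) = 2/7 ∧ 6/7 = 2/7
(p ↔ ¬p) ↔ (p ∧ (p ↔ q)) = 4/7 ↔ 2/7 = 5/7
(((q → q) ∧ p) ↔ ((p ∧ p) → q)) ↔ ((p ↔ ¬p) ↔ (p ∧ (p ↔ q))) = 3/7 ↔ 5/7 = 5/7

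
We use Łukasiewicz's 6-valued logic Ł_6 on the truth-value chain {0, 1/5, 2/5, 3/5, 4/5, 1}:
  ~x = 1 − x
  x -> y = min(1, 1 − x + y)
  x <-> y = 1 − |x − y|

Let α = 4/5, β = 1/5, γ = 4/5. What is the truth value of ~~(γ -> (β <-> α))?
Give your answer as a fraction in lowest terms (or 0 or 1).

β <-> α = 1/5 <-> 4/5 = 2/5
γ -> (β <-> α) = 4/5 -> 2/5 = 3/5
~(γ -> (β <-> α)) = ~3/5 = 2/5
~~(γ -> (β <-> α)) = ~2/5 = 3/5

3/5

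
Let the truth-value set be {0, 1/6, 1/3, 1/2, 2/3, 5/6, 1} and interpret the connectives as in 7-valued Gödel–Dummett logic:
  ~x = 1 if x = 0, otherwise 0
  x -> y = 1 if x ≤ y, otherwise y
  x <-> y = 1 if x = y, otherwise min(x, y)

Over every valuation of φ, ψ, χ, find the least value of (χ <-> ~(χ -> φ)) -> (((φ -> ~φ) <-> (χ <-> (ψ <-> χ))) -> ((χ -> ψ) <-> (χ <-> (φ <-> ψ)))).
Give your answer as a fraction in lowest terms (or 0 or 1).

0

Take φ = 0, ψ = 1/6, χ = 1/6:
χ -> φ = 1/6 -> 0 = 0
~(χ -> φ) = ~0 = 1
χ <-> ~(χ -> φ) = 1/6 <-> 1 = 1/6
~φ = ~0 = 1
φ -> ~φ = 0 -> 1 = 1
ψ <-> χ = 1/6 <-> 1/6 = 1
χ <-> (ψ <-> χ) = 1/6 <-> 1 = 1/6
(φ -> ~φ) <-> (χ <-> (ψ <-> χ)) = 1 <-> 1/6 = 1/6
χ -> ψ = 1/6 -> 1/6 = 1
φ <-> ψ = 0 <-> 1/6 = 0
χ <-> (φ <-> ψ) = 1/6 <-> 0 = 0
(χ -> ψ) <-> (χ <-> (φ <-> ψ)) = 1 <-> 0 = 0
((φ -> ~φ) <-> (χ <-> (ψ <-> χ))) -> ((χ -> ψ) <-> (χ <-> (φ <-> ψ))) = 1/6 -> 0 = 0
(χ <-> ~(χ -> φ)) -> (((φ -> ~φ) <-> (χ <-> (ψ <-> χ))) -> ((χ -> ψ) <-> (χ <-> (φ <-> ψ)))) = 1/6 -> 0 = 0
No assignment yields a value below 0, so this is the minimum.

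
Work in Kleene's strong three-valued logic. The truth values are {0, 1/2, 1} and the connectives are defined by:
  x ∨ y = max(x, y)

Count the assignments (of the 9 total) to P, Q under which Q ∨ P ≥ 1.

P = 0, Q = 0 ↦ 0  <
P = 0, Q = 1/2 ↦ 1/2  <
P = 0, Q = 1 ↦ 1  ≥
P = 1/2, Q = 0 ↦ 1/2  <
P = 1/2, Q = 1/2 ↦ 1/2  <
P = 1/2, Q = 1 ↦ 1  ≥
P = 1, Q = 0 ↦ 1  ≥
P = 1, Q = 1/2 ↦ 1  ≥
P = 1, Q = 1 ↦ 1  ≥
So 5 of the 9 assignments meet the threshold.

5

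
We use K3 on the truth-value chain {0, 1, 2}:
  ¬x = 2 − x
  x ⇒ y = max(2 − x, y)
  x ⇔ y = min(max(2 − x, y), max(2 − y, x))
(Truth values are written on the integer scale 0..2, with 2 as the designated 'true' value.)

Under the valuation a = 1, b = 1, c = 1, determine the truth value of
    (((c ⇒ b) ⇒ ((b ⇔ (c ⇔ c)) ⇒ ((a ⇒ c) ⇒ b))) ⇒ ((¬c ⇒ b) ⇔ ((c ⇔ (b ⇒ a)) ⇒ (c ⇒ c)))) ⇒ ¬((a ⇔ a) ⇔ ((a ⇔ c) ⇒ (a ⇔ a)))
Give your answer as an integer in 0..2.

c ⇒ b = 1 ⇒ 1 = 1
c ⇔ c = 1 ⇔ 1 = 1
b ⇔ (c ⇔ c) = 1 ⇔ 1 = 1
a ⇒ c = 1 ⇒ 1 = 1
(a ⇒ c) ⇒ b = 1 ⇒ 1 = 1
(b ⇔ (c ⇔ c)) ⇒ ((a ⇒ c) ⇒ b) = 1 ⇒ 1 = 1
(c ⇒ b) ⇒ ((b ⇔ (c ⇔ c)) ⇒ ((a ⇒ c) ⇒ b)) = 1 ⇒ 1 = 1
¬c = ¬1 = 1
¬c ⇒ b = 1 ⇒ 1 = 1
b ⇒ a = 1 ⇒ 1 = 1
c ⇔ (b ⇒ a) = 1 ⇔ 1 = 1
c ⇒ c = 1 ⇒ 1 = 1
(c ⇔ (b ⇒ a)) ⇒ (c ⇒ c) = 1 ⇒ 1 = 1
(¬c ⇒ b) ⇔ ((c ⇔ (b ⇒ a)) ⇒ (c ⇒ c)) = 1 ⇔ 1 = 1
((c ⇒ b) ⇒ ((b ⇔ (c ⇔ c)) ⇒ ((a ⇒ c) ⇒ b))) ⇒ ((¬c ⇒ b) ⇔ ((c ⇔ (b ⇒ a)) ⇒ (c ⇒ c))) = 1 ⇒ 1 = 1
a ⇔ a = 1 ⇔ 1 = 1
a ⇔ c = 1 ⇔ 1 = 1
a ⇔ a = 1 ⇔ 1 = 1
(a ⇔ c) ⇒ (a ⇔ a) = 1 ⇒ 1 = 1
(a ⇔ a) ⇔ ((a ⇔ c) ⇒ (a ⇔ a)) = 1 ⇔ 1 = 1
¬((a ⇔ a) ⇔ ((a ⇔ c) ⇒ (a ⇔ a))) = ¬1 = 1
(((c ⇒ b) ⇒ ((b ⇔ (c ⇔ c)) ⇒ ((a ⇒ c) ⇒ b))) ⇒ ((¬c ⇒ b) ⇔ ((c ⇔ (b ⇒ a)) ⇒ (c ⇒ c)))) ⇒ ¬((a ⇔ a) ⇔ ((a ⇔ c) ⇒ (a ⇔ a))) = 1 ⇒ 1 = 1

1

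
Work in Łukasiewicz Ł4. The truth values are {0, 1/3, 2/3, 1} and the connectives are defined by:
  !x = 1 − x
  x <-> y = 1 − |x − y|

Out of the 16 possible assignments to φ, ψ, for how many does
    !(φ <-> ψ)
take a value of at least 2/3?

6

φ = 0, ψ = 0 ↦ 0  <
φ = 0, ψ = 1/3 ↦ 1/3  <
φ = 0, ψ = 2/3 ↦ 2/3  ≥
φ = 0, ψ = 1 ↦ 1  ≥
φ = 1/3, ψ = 0 ↦ 1/3  <
φ = 1/3, ψ = 1/3 ↦ 0  <
φ = 1/3, ψ = 2/3 ↦ 1/3  <
φ = 1/3, ψ = 1 ↦ 2/3  ≥
φ = 2/3, ψ = 0 ↦ 2/3  ≥
φ = 2/3, ψ = 1/3 ↦ 1/3  <
φ = 2/3, ψ = 2/3 ↦ 0  <
φ = 2/3, ψ = 1 ↦ 1/3  <
φ = 1, ψ = 0 ↦ 1  ≥
φ = 1, ψ = 1/3 ↦ 2/3  ≥
φ = 1, ψ = 2/3 ↦ 1/3  <
φ = 1, ψ = 1 ↦ 0  <
So 6 of the 16 assignments meet the threshold.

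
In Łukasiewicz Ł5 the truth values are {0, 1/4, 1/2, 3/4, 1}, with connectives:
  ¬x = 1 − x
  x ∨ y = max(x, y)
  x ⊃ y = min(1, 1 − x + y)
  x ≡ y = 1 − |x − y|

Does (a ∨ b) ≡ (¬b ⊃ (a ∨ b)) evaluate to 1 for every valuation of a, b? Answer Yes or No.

Counterexample: take a = 0, b = 1/4.
a ∨ b = 0 ∨ 1/4 = 1/4
¬b = ¬1/4 = 3/4
¬b ⊃ (a ∨ b) = 3/4 ⊃ 1/4 = 1/2
(a ∨ b) ≡ (¬b ⊃ (a ∨ b)) = 1/4 ≡ 1/2 = 3/4
This gives 3/4 ≠ 1.

No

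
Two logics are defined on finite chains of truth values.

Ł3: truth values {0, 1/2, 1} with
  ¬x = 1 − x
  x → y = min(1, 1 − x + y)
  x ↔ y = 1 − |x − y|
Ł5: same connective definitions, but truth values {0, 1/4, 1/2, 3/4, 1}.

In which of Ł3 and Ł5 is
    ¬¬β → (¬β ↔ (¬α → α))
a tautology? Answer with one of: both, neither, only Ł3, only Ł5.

In Ł3: at α = 1/2, β = 1 the value is 0 — not a tautology.
In Ł5: at α = 1/4, β = 1 the value is 1/2 — not a tautology.

neither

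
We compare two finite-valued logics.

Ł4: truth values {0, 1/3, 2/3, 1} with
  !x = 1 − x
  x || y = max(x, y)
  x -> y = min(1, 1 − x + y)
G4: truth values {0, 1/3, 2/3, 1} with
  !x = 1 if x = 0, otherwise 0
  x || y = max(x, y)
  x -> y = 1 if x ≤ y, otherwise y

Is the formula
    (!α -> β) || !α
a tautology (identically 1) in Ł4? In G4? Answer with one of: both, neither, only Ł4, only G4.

In Ł4: at α = 1/3, β = 0 the value is 2/3 — not a tautology.
In G4: every assignment gives 1 — tautology.

only G4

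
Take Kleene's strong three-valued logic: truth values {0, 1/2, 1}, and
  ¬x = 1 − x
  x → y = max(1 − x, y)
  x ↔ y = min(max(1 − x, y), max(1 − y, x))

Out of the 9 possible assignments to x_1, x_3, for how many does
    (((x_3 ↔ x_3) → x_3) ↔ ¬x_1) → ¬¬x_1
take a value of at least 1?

4

x_1 = 0, x_3 = 0 ↦ 1  ≥
x_1 = 0, x_3 = 1/2 ↦ 1/2  <
x_1 = 0, x_3 = 1 ↦ 0  <
x_1 = 1/2, x_3 = 0 ↦ 1/2  <
x_1 = 1/2, x_3 = 1/2 ↦ 1/2  <
x_1 = 1/2, x_3 = 1 ↦ 1/2  <
x_1 = 1, x_3 = 0 ↦ 1  ≥
x_1 = 1, x_3 = 1/2 ↦ 1  ≥
x_1 = 1, x_3 = 1 ↦ 1  ≥
So 4 of the 9 assignments meet the threshold.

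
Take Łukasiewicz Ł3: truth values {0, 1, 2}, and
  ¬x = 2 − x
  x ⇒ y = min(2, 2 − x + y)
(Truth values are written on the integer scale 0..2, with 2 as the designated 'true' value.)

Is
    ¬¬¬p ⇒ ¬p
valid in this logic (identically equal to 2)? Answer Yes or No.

Yes

p = 0 ↦ 2
p = 1 ↦ 2
p = 2 ↦ 2
Every assignment gives a value ≥ 2.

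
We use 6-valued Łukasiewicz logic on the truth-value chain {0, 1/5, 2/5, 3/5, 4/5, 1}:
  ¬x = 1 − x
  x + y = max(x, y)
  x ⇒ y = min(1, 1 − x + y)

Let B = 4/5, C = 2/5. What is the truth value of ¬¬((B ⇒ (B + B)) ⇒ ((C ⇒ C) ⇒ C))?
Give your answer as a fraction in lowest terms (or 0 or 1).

B + B = 4/5 + 4/5 = 4/5
B ⇒ (B + B) = 4/5 ⇒ 4/5 = 1
C ⇒ C = 2/5 ⇒ 2/5 = 1
(C ⇒ C) ⇒ C = 1 ⇒ 2/5 = 2/5
(B ⇒ (B + B)) ⇒ ((C ⇒ C) ⇒ C) = 1 ⇒ 2/5 = 2/5
¬((B ⇒ (B + B)) ⇒ ((C ⇒ C) ⇒ C)) = ¬2/5 = 3/5
¬¬((B ⇒ (B + B)) ⇒ ((C ⇒ C) ⇒ C)) = ¬3/5 = 2/5

2/5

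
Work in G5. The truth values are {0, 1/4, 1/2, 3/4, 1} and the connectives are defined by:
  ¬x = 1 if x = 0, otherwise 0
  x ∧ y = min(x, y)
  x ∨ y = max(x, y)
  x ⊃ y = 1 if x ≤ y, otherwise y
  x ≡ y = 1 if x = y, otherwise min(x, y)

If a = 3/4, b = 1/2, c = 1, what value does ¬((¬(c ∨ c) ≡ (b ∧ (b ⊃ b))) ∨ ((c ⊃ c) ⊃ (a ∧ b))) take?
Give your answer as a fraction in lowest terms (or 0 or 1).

0

c ∨ c = 1 ∨ 1 = 1
¬(c ∨ c) = ¬1 = 0
b ⊃ b = 1/2 ⊃ 1/2 = 1
b ∧ (b ⊃ b) = 1/2 ∧ 1 = 1/2
¬(c ∨ c) ≡ (b ∧ (b ⊃ b)) = 0 ≡ 1/2 = 0
c ⊃ c = 1 ⊃ 1 = 1
a ∧ b = 3/4 ∧ 1/2 = 1/2
(c ⊃ c) ⊃ (a ∧ b) = 1 ⊃ 1/2 = 1/2
(¬(c ∨ c) ≡ (b ∧ (b ⊃ b))) ∨ ((c ⊃ c) ⊃ (a ∧ b)) = 0 ∨ 1/2 = 1/2
¬((¬(c ∨ c) ≡ (b ∧ (b ⊃ b))) ∨ ((c ⊃ c) ⊃ (a ∧ b))) = ¬1/2 = 0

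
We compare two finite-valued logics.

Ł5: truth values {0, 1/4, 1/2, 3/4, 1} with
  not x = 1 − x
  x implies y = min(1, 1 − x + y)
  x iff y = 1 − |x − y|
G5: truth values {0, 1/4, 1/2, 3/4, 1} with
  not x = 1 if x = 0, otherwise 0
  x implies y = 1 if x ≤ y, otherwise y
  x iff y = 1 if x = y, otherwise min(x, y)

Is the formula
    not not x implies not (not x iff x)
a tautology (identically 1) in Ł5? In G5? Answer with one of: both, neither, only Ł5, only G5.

only G5

In Ł5: at x = 1/2 the value is 1/2 — not a tautology.
In G5: every assignment gives 1 — tautology.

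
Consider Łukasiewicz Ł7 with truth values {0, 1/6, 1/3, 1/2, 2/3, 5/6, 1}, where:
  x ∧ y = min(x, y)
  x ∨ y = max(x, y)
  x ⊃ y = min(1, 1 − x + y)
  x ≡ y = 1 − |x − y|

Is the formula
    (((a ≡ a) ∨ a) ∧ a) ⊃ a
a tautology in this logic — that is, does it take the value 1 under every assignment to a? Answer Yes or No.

a = 0 ↦ 1
a = 1/6 ↦ 1
a = 1/3 ↦ 1
a = 1/2 ↦ 1
a = 2/3 ↦ 1
a = 5/6 ↦ 1
a = 1 ↦ 1
Every assignment gives a value ≥ 1.

Yes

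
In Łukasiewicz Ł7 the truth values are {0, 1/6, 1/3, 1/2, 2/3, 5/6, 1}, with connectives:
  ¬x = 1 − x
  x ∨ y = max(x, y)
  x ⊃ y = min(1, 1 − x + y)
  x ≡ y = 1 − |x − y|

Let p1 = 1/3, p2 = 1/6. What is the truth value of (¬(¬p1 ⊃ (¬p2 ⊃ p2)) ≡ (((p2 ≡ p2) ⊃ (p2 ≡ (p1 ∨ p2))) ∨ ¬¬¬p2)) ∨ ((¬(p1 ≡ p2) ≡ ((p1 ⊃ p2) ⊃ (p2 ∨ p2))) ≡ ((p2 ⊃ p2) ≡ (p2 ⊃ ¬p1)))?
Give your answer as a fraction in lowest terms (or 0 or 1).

5/6

¬p1 = ¬1/3 = 2/3
¬p2 = ¬1/6 = 5/6
¬p2 ⊃ p2 = 5/6 ⊃ 1/6 = 1/3
¬p1 ⊃ (¬p2 ⊃ p2) = 2/3 ⊃ 1/3 = 2/3
¬(¬p1 ⊃ (¬p2 ⊃ p2)) = ¬2/3 = 1/3
p2 ≡ p2 = 1/6 ≡ 1/6 = 1
p1 ∨ p2 = 1/3 ∨ 1/6 = 1/3
p2 ≡ (p1 ∨ p2) = 1/6 ≡ 1/3 = 5/6
(p2 ≡ p2) ⊃ (p2 ≡ (p1 ∨ p2)) = 1 ⊃ 5/6 = 5/6
¬p2 = ¬1/6 = 5/6
¬¬p2 = ¬5/6 = 1/6
¬¬¬p2 = ¬1/6 = 5/6
((p2 ≡ p2) ⊃ (p2 ≡ (p1 ∨ p2))) ∨ ¬¬¬p2 = 5/6 ∨ 5/6 = 5/6
¬(¬p1 ⊃ (¬p2 ⊃ p2)) ≡ (((p2 ≡ p2) ⊃ (p2 ≡ (p1 ∨ p2))) ∨ ¬¬¬p2) = 1/3 ≡ 5/6 = 1/2
p1 ≡ p2 = 1/3 ≡ 1/6 = 5/6
¬(p1 ≡ p2) = ¬5/6 = 1/6
p1 ⊃ p2 = 1/3 ⊃ 1/6 = 5/6
p2 ∨ p2 = 1/6 ∨ 1/6 = 1/6
(p1 ⊃ p2) ⊃ (p2 ∨ p2) = 5/6 ⊃ 1/6 = 1/3
¬(p1 ≡ p2) ≡ ((p1 ⊃ p2) ⊃ (p2 ∨ p2)) = 1/6 ≡ 1/3 = 5/6
p2 ⊃ p2 = 1/6 ⊃ 1/6 = 1
¬p1 = ¬1/3 = 2/3
p2 ⊃ ¬p1 = 1/6 ⊃ 2/3 = 1
(p2 ⊃ p2) ≡ (p2 ⊃ ¬p1) = 1 ≡ 1 = 1
(¬(p1 ≡ p2) ≡ ((p1 ⊃ p2) ⊃ (p2 ∨ p2))) ≡ ((p2 ⊃ p2) ≡ (p2 ⊃ ¬p1)) = 5/6 ≡ 1 = 5/6
(¬(¬p1 ⊃ (¬p2 ⊃ p2)) ≡ (((p2 ≡ p2) ⊃ (p2 ≡ (p1 ∨ p2))) ∨ ¬¬¬p2)) ∨ ((¬(p1 ≡ p2) ≡ ((p1 ⊃ p2) ⊃ (p2 ∨ p2))) ≡ ((p2 ⊃ p2) ≡ (p2 ⊃ ¬p1))) = 1/2 ∨ 5/6 = 5/6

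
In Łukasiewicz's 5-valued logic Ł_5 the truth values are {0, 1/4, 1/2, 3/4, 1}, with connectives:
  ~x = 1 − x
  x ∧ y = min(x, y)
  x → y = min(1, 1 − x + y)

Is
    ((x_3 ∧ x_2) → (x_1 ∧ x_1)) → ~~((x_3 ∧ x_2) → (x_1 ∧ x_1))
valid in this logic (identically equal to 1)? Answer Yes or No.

Yes

At x_1 = 1, x_2 = 1/4, x_3 = 1/4, for instance:
x_3 ∧ x_2 = 1/4 ∧ 1/4 = 1/4
x_1 ∧ x_1 = 1 ∧ 1 = 1
(x_3 ∧ x_2) → (x_1 ∧ x_1) = 1/4 → 1 = 1
~((x_3 ∧ x_2) → (x_1 ∧ x_1)) = ~1 = 0
~~((x_3 ∧ x_2) → (x_1 ∧ x_1)) = ~0 = 1
((x_3 ∧ x_2) → (x_1 ∧ x_1)) → ~~((x_3 ∧ x_2) → (x_1 ∧ x_1)) = 1 → 1 = 1
and checking the remaining 124 assignments likewise gives ≥ 1 in every case.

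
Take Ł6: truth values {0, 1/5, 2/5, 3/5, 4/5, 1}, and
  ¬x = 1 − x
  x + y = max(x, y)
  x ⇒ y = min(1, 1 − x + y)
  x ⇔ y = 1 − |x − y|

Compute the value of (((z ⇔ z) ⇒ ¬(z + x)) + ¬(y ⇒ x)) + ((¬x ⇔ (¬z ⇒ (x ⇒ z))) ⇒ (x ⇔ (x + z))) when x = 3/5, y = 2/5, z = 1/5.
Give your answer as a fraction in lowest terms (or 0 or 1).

1

z ⇔ z = 1/5 ⇔ 1/5 = 1
z + x = 1/5 + 3/5 = 3/5
¬(z + x) = ¬3/5 = 2/5
(z ⇔ z) ⇒ ¬(z + x) = 1 ⇒ 2/5 = 2/5
y ⇒ x = 2/5 ⇒ 3/5 = 1
¬(y ⇒ x) = ¬1 = 0
((z ⇔ z) ⇒ ¬(z + x)) + ¬(y ⇒ x) = 2/5 + 0 = 2/5
¬x = ¬3/5 = 2/5
¬z = ¬1/5 = 4/5
x ⇒ z = 3/5 ⇒ 1/5 = 3/5
¬z ⇒ (x ⇒ z) = 4/5 ⇒ 3/5 = 4/5
¬x ⇔ (¬z ⇒ (x ⇒ z)) = 2/5 ⇔ 4/5 = 3/5
x + z = 3/5 + 1/5 = 3/5
x ⇔ (x + z) = 3/5 ⇔ 3/5 = 1
(¬x ⇔ (¬z ⇒ (x ⇒ z))) ⇒ (x ⇔ (x + z)) = 3/5 ⇒ 1 = 1
(((z ⇔ z) ⇒ ¬(z + x)) + ¬(y ⇒ x)) + ((¬x ⇔ (¬z ⇒ (x ⇒ z))) ⇒ (x ⇔ (x + z))) = 2/5 + 1 = 1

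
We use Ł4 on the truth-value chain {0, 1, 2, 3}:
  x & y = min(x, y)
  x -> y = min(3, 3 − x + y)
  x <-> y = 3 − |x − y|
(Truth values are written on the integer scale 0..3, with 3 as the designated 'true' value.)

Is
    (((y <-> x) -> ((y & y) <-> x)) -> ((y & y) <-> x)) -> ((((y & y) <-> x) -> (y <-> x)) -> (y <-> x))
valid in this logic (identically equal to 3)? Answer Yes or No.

x = 0, y = 0 ↦ 3
x = 0, y = 1 ↦ 3
x = 0, y = 2 ↦ 3
x = 0, y = 3 ↦ 3
x = 1, y = 0 ↦ 3
x = 1, y = 1 ↦ 3
x = 1, y = 2 ↦ 3
x = 1, y = 3 ↦ 3
x = 2, y = 0 ↦ 3
x = 2, y = 1 ↦ 3
x = 2, y = 2 ↦ 3
x = 2, y = 3 ↦ 3
x = 3, y = 0 ↦ 3
x = 3, y = 1 ↦ 3
x = 3, y = 2 ↦ 3
x = 3, y = 3 ↦ 3
Every assignment gives a value ≥ 3.

Yes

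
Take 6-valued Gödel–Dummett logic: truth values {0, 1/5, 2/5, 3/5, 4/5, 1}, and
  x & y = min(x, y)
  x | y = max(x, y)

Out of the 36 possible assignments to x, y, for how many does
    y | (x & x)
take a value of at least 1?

11

value 1: 11 assignments (counts)
value 4/5: 9 assignments
value 3/5: 7 assignments
value 2/5: 5 assignments
value 1/5: 3 assignments
value 0: 1 assignment
So 11 of the 36 assignments meet the threshold.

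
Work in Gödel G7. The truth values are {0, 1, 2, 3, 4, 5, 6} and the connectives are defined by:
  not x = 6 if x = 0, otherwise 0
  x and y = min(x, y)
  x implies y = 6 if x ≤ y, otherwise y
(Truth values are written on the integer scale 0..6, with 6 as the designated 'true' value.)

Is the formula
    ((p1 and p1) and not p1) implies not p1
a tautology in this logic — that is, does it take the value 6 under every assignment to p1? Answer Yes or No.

Yes

p1 = 0 ↦ 6
p1 = 1 ↦ 6
p1 = 2 ↦ 6
p1 = 3 ↦ 6
p1 = 4 ↦ 6
p1 = 5 ↦ 6
p1 = 6 ↦ 6
Every assignment gives a value ≥ 6.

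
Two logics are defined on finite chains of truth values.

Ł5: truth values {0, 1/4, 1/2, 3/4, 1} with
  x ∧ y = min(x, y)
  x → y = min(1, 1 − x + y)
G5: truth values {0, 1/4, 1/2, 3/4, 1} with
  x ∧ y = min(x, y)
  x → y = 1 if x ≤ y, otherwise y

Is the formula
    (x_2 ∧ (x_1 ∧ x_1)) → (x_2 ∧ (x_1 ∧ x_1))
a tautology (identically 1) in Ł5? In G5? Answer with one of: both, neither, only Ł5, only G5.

both

In Ł5: every assignment gives 1 — tautology.
In G5: every assignment gives 1 — tautology.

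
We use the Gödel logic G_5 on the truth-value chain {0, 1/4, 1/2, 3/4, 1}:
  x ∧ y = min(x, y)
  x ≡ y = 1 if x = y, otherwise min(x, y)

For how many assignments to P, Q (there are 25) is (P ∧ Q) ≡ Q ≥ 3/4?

16

value 1: 15 assignments (counts)
value 3/4: 1 assignment (counts)
value 1/2: 2 assignments
value 1/4: 3 assignments
value 0: 4 assignments
So 16 of the 25 assignments meet the threshold.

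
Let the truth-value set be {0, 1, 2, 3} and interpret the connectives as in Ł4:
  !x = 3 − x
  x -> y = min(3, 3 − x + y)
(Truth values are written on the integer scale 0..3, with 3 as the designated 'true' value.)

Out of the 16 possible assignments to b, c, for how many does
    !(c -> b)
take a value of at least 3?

1

b = 0, c = 0 ↦ 0  <
b = 0, c = 1 ↦ 1  <
b = 0, c = 2 ↦ 2  <
b = 0, c = 3 ↦ 3  ≥
b = 1, c = 0 ↦ 0  <
b = 1, c = 1 ↦ 0  <
b = 1, c = 2 ↦ 1  <
b = 1, c = 3 ↦ 2  <
b = 2, c = 0 ↦ 0  <
b = 2, c = 1 ↦ 0  <
b = 2, c = 2 ↦ 0  <
b = 2, c = 3 ↦ 1  <
b = 3, c = 0 ↦ 0  <
b = 3, c = 1 ↦ 0  <
b = 3, c = 2 ↦ 0  <
b = 3, c = 3 ↦ 0  <
So 1 of the 16 assignments meets the threshold.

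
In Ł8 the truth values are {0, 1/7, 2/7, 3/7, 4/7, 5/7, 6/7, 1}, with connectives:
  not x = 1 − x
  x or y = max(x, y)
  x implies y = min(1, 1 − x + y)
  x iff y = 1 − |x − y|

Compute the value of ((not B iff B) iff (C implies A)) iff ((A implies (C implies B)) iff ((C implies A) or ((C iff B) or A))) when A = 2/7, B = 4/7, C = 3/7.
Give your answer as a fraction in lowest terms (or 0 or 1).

6/7

not B = not 4/7 = 3/7
not B iff B = 3/7 iff 4/7 = 6/7
C implies A = 3/7 implies 2/7 = 6/7
(not B iff B) iff (C implies A) = 6/7 iff 6/7 = 1
C implies B = 3/7 implies 4/7 = 1
A implies (C implies B) = 2/7 implies 1 = 1
C implies A = 3/7 implies 2/7 = 6/7
C iff B = 3/7 iff 4/7 = 6/7
(C iff B) or A = 6/7 or 2/7 = 6/7
(C implies A) or ((C iff B) or A) = 6/7 or 6/7 = 6/7
(A implies (C implies B)) iff ((C implies A) or ((C iff B) or A)) = 1 iff 6/7 = 6/7
((not B iff B) iff (C implies A)) iff ((A implies (C implies B)) iff ((C implies A) or ((C iff B) or A))) = 1 iff 6/7 = 6/7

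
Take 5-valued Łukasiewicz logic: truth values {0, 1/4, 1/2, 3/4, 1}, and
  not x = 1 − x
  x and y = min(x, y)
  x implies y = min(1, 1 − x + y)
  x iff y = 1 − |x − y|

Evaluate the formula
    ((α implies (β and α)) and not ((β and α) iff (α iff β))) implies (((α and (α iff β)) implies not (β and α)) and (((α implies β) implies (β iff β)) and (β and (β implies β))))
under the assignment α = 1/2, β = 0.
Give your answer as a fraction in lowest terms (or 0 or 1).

β and α = 0 and 1/2 = 0
α implies (β and α) = 1/2 implies 0 = 1/2
β and α = 0 and 1/2 = 0
α iff β = 1/2 iff 0 = 1/2
(β and α) iff (α iff β) = 0 iff 1/2 = 1/2
not ((β and α) iff (α iff β)) = not 1/2 = 1/2
(α implies (β and α)) and not ((β and α) iff (α iff β)) = 1/2 and 1/2 = 1/2
α iff β = 1/2 iff 0 = 1/2
α and (α iff β) = 1/2 and 1/2 = 1/2
β and α = 0 and 1/2 = 0
not (β and α) = not 0 = 1
(α and (α iff β)) implies not (β and α) = 1/2 implies 1 = 1
α implies β = 1/2 implies 0 = 1/2
β iff β = 0 iff 0 = 1
(α implies β) implies (β iff β) = 1/2 implies 1 = 1
β implies β = 0 implies 0 = 1
β and (β implies β) = 0 and 1 = 0
((α implies β) implies (β iff β)) and (β and (β implies β)) = 1 and 0 = 0
((α and (α iff β)) implies not (β and α)) and (((α implies β) implies (β iff β)) and (β and (β implies β))) = 1 and 0 = 0
((α implies (β and α)) and not ((β and α) iff (α iff β))) implies (((α and (α iff β)) implies not (β and α)) and (((α implies β) implies (β iff β)) and (β and (β implies β)))) = 1/2 implies 0 = 1/2

1/2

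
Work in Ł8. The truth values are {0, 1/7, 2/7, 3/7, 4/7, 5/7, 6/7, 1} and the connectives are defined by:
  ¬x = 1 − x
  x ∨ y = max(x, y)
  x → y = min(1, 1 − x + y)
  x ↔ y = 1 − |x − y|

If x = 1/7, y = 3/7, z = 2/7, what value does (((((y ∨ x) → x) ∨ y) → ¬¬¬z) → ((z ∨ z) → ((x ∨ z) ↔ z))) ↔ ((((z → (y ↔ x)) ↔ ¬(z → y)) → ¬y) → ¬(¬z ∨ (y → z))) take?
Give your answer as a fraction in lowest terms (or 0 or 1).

1/7

y ∨ x = 3/7 ∨ 1/7 = 3/7
(y ∨ x) → x = 3/7 → 1/7 = 5/7
((y ∨ x) → x) ∨ y = 5/7 ∨ 3/7 = 5/7
¬z = ¬2/7 = 5/7
¬¬z = ¬5/7 = 2/7
¬¬¬z = ¬2/7 = 5/7
(((y ∨ x) → x) ∨ y) → ¬¬¬z = 5/7 → 5/7 = 1
z ∨ z = 2/7 ∨ 2/7 = 2/7
x ∨ z = 1/7 ∨ 2/7 = 2/7
(x ∨ z) ↔ z = 2/7 ↔ 2/7 = 1
(z ∨ z) → ((x ∨ z) ↔ z) = 2/7 → 1 = 1
((((y ∨ x) → x) ∨ y) → ¬¬¬z) → ((z ∨ z) → ((x ∨ z) ↔ z)) = 1 → 1 = 1
y ↔ x = 3/7 ↔ 1/7 = 5/7
z → (y ↔ x) = 2/7 → 5/7 = 1
z → y = 2/7 → 3/7 = 1
¬(z → y) = ¬1 = 0
(z → (y ↔ x)) ↔ ¬(z → y) = 1 ↔ 0 = 0
¬y = ¬3/7 = 4/7
((z → (y ↔ x)) ↔ ¬(z → y)) → ¬y = 0 → 4/7 = 1
¬z = ¬2/7 = 5/7
y → z = 3/7 → 2/7 = 6/7
¬z ∨ (y → z) = 5/7 ∨ 6/7 = 6/7
¬(¬z ∨ (y → z)) = ¬6/7 = 1/7
(((z → (y ↔ x)) ↔ ¬(z → y)) → ¬y) → ¬(¬z ∨ (y → z)) = 1 → 1/7 = 1/7
(((((y ∨ x) → x) ∨ y) → ¬¬¬z) → ((z ∨ z) → ((x ∨ z) ↔ z))) ↔ ((((z → (y ↔ x)) ↔ ¬(z → y)) → ¬y) → ¬(¬z ∨ (y → z))) = 1 ↔ 1/7 = 1/7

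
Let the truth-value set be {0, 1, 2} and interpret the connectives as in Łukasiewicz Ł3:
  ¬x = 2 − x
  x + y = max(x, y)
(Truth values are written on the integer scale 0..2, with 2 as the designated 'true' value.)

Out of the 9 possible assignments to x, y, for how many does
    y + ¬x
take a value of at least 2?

x = 0, y = 0 ↦ 2  ≥
x = 0, y = 1 ↦ 2  ≥
x = 0, y = 2 ↦ 2  ≥
x = 1, y = 0 ↦ 1  <
x = 1, y = 1 ↦ 1  <
x = 1, y = 2 ↦ 2  ≥
x = 2, y = 0 ↦ 0  <
x = 2, y = 1 ↦ 1  <
x = 2, y = 2 ↦ 2  ≥
So 5 of the 9 assignments meet the threshold.

5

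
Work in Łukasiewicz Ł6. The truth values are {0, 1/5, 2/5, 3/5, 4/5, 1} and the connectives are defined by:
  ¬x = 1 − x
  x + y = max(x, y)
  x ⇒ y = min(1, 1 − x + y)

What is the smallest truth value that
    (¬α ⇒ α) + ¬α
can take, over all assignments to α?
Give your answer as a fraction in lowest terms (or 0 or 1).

4/5

Take α = 1/5:
¬α = ¬1/5 = 4/5
¬α ⇒ α = 4/5 ⇒ 1/5 = 2/5
¬α = ¬1/5 = 4/5
(¬α ⇒ α) + ¬α = 2/5 + 4/5 = 4/5
No assignment yields a value below 4/5, so this is the minimum.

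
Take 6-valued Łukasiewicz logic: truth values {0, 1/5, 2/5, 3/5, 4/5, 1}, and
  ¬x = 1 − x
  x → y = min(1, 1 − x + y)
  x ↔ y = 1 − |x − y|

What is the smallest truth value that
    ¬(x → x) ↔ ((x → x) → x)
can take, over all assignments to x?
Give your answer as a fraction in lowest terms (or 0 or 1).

0

Take x = 1:
x → x = 1 → 1 = 1
¬(x → x) = ¬1 = 0
x → x = 1 → 1 = 1
(x → x) → x = 1 → 1 = 1
¬(x → x) ↔ ((x → x) → x) = 0 ↔ 1 = 0
No assignment yields a value below 0, so this is the minimum.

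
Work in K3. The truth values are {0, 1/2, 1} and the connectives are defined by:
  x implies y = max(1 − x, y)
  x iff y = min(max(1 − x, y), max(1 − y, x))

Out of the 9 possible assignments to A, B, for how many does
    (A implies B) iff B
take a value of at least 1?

A = 0, B = 0 ↦ 0  <
A = 0, B = 1/2 ↦ 1/2  <
A = 0, B = 1 ↦ 1  ≥
A = 1/2, B = 0 ↦ 1/2  <
A = 1/2, B = 1/2 ↦ 1/2  <
A = 1/2, B = 1 ↦ 1  ≥
A = 1, B = 0 ↦ 1  ≥
A = 1, B = 1/2 ↦ 1/2  <
A = 1, B = 1 ↦ 1  ≥
So 4 of the 9 assignments meet the threshold.

4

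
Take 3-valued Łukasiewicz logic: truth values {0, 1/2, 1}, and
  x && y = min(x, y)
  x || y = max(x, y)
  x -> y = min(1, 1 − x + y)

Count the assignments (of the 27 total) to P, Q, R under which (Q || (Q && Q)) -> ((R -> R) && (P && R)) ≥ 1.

value 1: 14 assignments (counts)
value 1/2: 8 assignments
value 0: 5 assignments
So 14 of the 27 assignments meet the threshold.

14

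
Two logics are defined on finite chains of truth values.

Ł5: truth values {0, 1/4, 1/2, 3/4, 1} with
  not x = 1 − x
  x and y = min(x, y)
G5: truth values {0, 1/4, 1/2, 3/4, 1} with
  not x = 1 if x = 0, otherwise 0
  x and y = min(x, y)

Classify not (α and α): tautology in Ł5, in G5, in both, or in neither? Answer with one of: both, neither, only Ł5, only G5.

In Ł5: at α = 1/4 the value is 3/4 — not a tautology.
In G5: at α = 1/4 the value is 0 — not a tautology.

neither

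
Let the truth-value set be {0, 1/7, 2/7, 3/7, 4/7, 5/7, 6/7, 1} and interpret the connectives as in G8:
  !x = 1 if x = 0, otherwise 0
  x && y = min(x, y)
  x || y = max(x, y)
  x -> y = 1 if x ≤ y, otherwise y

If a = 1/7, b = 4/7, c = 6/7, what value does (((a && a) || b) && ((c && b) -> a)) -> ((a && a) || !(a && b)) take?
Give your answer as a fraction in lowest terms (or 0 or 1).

1

a && a = 1/7 && 1/7 = 1/7
(a && a) || b = 1/7 || 4/7 = 4/7
c && b = 6/7 && 4/7 = 4/7
(c && b) -> a = 4/7 -> 1/7 = 1/7
((a && a) || b) && ((c && b) -> a) = 4/7 && 1/7 = 1/7
a && a = 1/7 && 1/7 = 1/7
a && b = 1/7 && 4/7 = 1/7
!(a && b) = !1/7 = 0
(a && a) || !(a && b) = 1/7 || 0 = 1/7
(((a && a) || b) && ((c && b) -> a)) -> ((a && a) || !(a && b)) = 1/7 -> 1/7 = 1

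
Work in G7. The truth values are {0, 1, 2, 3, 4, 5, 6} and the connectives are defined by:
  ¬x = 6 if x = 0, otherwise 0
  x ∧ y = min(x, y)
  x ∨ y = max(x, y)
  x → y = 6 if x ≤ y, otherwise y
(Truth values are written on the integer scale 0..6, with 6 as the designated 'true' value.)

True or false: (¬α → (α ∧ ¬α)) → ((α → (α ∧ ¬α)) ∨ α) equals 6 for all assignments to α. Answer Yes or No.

No

Counterexample: take α = 1.
¬α = ¬1 = 0
¬α = ¬1 = 0
α ∧ ¬α = 1 ∧ 0 = 0
¬α → (α ∧ ¬α) = 0 → 0 = 6
¬α = ¬1 = 0
α ∧ ¬α = 1 ∧ 0 = 0
α → (α ∧ ¬α) = 1 → 0 = 0
(α → (α ∧ ¬α)) ∨ α = 0 ∨ 1 = 1
(¬α → (α ∧ ¬α)) → ((α → (α ∧ ¬α)) ∨ α) = 6 → 1 = 1
This gives 1 ≠ 6.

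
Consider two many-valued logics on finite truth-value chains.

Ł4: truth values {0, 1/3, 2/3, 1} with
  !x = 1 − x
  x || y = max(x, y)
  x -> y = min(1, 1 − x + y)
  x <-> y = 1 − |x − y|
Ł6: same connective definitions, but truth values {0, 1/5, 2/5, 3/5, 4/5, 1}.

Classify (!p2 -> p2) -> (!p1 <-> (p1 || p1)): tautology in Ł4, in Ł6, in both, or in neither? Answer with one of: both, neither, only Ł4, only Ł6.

In Ł4: at p1 = 0, p2 = 1/3 the value is 1/3 — not a tautology.
In Ł6: at p1 = 0, p2 = 1/5 the value is 3/5 — not a tautology.

neither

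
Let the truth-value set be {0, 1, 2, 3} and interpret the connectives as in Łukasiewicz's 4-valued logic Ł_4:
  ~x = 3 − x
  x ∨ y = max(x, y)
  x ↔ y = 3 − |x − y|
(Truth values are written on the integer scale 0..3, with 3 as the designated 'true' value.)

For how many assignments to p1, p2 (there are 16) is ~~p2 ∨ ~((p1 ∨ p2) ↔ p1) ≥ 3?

4

p1 = 0, p2 = 0 ↦ 0  <
p1 = 0, p2 = 1 ↦ 1  <
p1 = 0, p2 = 2 ↦ 2  <
p1 = 0, p2 = 3 ↦ 3  ≥
p1 = 1, p2 = 0 ↦ 0  <
p1 = 1, p2 = 1 ↦ 1  <
p1 = 1, p2 = 2 ↦ 2  <
p1 = 1, p2 = 3 ↦ 3  ≥
p1 = 2, p2 = 0 ↦ 0  <
p1 = 2, p2 = 1 ↦ 1  <
p1 = 2, p2 = 2 ↦ 2  <
p1 = 2, p2 = 3 ↦ 3  ≥
p1 = 3, p2 = 0 ↦ 0  <
p1 = 3, p2 = 1 ↦ 1  <
p1 = 3, p2 = 2 ↦ 2  <
p1 = 3, p2 = 3 ↦ 3  ≥
So 4 of the 16 assignments meet the threshold.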